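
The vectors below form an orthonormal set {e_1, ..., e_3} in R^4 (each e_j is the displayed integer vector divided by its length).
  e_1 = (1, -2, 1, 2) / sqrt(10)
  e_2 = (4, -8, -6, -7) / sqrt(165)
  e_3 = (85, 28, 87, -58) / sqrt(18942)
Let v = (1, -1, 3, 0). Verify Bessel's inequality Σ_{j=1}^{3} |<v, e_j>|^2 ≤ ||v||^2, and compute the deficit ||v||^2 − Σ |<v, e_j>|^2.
Σ |<v, e_j>|^2 = 2628/287; ||v||^2 = 11; deficit = 529/287

Write each e_j = u_j / sqrt(<u_j, u_j>) where u_j is the displayed integer vector. Then <v, e_j> = <v, u_j> / sqrt(<u_j, u_j>), so |<v, e_j>|^2 = <v, u_j>^2 / <u_j, u_j>.
Coefficients: <v, e_1> = 6/sqrt(10), <v, e_2> = -6/sqrt(165), <v, e_3> = 318/sqrt(18942).
Square and sum: Σ |<v, e_j>|^2 = 2628/287.
Compute ||v||^2 = v·v = 11.
Deficit = 11 − 2628/287 = 529/287 ≥ 0, confirming Bessel's inequality. (The deficit equals ||v − Σ <v,e_j> e_j||^2, the squared distance from v to span{e_j}.)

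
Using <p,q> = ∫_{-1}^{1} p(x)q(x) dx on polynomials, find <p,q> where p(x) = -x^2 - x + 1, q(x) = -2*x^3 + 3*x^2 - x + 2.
<p,q> = 74/15

Expand the product: p(x)·q(x) = 2*x^5 - x^4 - 4*x^3 + 2*x^2 - 3*x + 2.
∫_{-1}^{1} of each monomial x^k gives [2/(k+1) if k even, 0 if k odd]. Integrating term-by-term (or equivalently evaluating the antiderivative F(x) = x^6/3 - x^5/5 - x^4 + 2*x^3/3 - 3*x^2/2 + 2*x at the endpoints):
  F(1) − F(−1) = 3/10 − (-139/30) = 74/15.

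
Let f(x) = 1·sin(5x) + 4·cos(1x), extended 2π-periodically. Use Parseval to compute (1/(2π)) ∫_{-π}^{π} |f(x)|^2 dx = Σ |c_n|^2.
Σ |c_n|^2 = 17/2

Expand |f|^2 and use orthogonality of {sin(nx), cos(mx)} on [-π, π]:
  ∫_{-π}^{π} sin(nx)^2 dx = π, ∫ cos(mx)^2 dx = π, and cross terms integrate to 0.
So ∫_{-π}^{π} f(x)^2 dx = 1^2 · π + 4^2 · π = (1 + 16)π.
Divide by 2π: (1 + 16)/2 = 17/2.
By Parseval, this equals Σ |c_n|^2.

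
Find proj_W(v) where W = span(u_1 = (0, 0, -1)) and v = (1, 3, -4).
proj_W(v) = (0, 0, -4)

Set up U = [u_1 | ... | u_1] ∈ R^(3×1). The projector onto W = col(U) is P = U (U^T U)^(-1) U^T.
Compute U^T U =
  [1],
and U^T v = (4).
Solve U^T U · c = U^T v for the coefficients: c = (4). The projection is proj_W(v) = U c.
Check: (v - proj_W(v)) · u_1 = 0  (should be 0).
Result: proj_W(v) = (0, 0, -4).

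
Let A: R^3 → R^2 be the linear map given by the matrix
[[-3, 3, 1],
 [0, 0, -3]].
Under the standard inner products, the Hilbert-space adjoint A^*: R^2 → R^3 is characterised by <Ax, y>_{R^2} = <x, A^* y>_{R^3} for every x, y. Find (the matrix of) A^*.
A^* = A^T =
[[-3, 0],
 [3, 0],
 [1, -3]]

For real matrices with standard dot products, the defining identity <Ax, y> = <x, A^* y> gives (Ax)^T y = x^T (A^*) y, i.e. x^T A^T y = x^T (A^*) y. Since this holds for all x, y, we must have A^* = A^T. Therefore
A^* =
[[-3, 0],
 [3, 0],
 [1, -3]].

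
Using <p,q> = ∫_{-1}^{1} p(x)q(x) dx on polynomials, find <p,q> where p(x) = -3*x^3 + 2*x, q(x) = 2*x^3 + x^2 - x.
<p,q> = -26/105

Expand the product: p(x)·q(x) = -6*x^6 - 3*x^5 + 7*x^4 + 2*x^3 - 2*x^2.
∫_{-1}^{1} of each monomial x^k gives [2/(k+1) if k even, 0 if k odd]. Integrating term-by-term (or equivalently evaluating the antiderivative F(x) = -6*x^7/7 - x^6/2 + 7*x^5/5 + x^4/2 - 2*x^3/3 at the endpoints):
  F(1) − F(−1) = -13/105 − (13/105) = -26/105.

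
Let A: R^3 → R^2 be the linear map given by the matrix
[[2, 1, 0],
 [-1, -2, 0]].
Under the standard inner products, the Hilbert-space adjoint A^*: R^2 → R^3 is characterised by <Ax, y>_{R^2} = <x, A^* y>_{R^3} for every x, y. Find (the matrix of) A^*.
A^* = A^T =
[[2, -1],
 [1, -2],
 [0, 0]]

For real matrices with standard dot products, the defining identity <Ax, y> = <x, A^* y> gives (Ax)^T y = x^T (A^*) y, i.e. x^T A^T y = x^T (A^*) y. Since this holds for all x, y, we must have A^* = A^T. Therefore
A^* =
[[2, -1],
 [1, -2],
 [0, 0]].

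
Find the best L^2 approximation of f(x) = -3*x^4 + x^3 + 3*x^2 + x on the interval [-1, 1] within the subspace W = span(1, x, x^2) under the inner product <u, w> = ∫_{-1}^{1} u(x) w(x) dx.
g(x) = 3*x^2/7 + 8*x/5 + 9/35

The best approximation g ∈ W is the orthogonal projection of f onto W. Writing g = a_0 + a_1 x + a_2 x^2, the coefficients solve the normal equations G · a = b where
  G_{ij} = <φ_i, φ_j> and b_i = <f, φ_i>, with φ_0 = 1, φ_1 = x, φ_2 = x^2.
G =
  [2, 0, 2/3]
  [0, 2/3, 0]
  [2/3, 0, 2/5],
b = (4/5, 16/15, 12/35).
Solving gives a_0 = 9/35, a_1 = 8/5, a_2 = 3/7, so
  g(x) = 3*x^2/7 + 8*x/5 + 9/35.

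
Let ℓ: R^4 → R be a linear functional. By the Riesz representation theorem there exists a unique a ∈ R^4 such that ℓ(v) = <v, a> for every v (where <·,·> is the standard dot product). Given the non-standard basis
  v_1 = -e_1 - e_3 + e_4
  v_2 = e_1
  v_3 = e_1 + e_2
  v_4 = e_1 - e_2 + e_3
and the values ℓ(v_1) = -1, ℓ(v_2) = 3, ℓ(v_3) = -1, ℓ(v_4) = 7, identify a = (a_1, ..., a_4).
a = (3, -4, 0, 2)

Write a = (a_1, ..., a_4) in the standard basis. For each basis vector v_i, ℓ(v_i) = <v_i, a> is a linear equation in the a_j's. Collect the n equations into a matrix system V a = ℓ, where row i of V is v_i (expressed in the standard basis). Since V is invertible (lower-triangular with 1s on the diagonal, up to permutation), solve by back-substitution:
  V =
[[-1, 0, -1, 1],
 [1, 0, 0, 0],
 [1, 1, 0, 0],
 [1, -1, 1, 0]]
  V a = (-1, 3, -1, 7)
Solving gives a = (3, -4, 0, 2).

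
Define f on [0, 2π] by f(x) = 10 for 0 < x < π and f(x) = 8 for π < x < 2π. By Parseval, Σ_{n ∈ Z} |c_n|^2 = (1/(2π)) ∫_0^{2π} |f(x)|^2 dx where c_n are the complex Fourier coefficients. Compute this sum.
Σ |c_n|^2 = 82

Parseval equates the L^2 energy of f (normalised by 1/(2π)) with the ℓ^2 sum of its Fourier coefficients: (1/(2π)) ∫_0^{2π} |f|^2 = Σ |c_n|^2.
Compute the left side: (1/(2π)) [∫_0^π 10^2 dx + ∫_π^{2π} 8^2 dx] = (1/(2π)) · (100π + 64π) = (100 + 64)/2 = 82.
So Σ_{n ∈ Z} |c_n|^2 = 82.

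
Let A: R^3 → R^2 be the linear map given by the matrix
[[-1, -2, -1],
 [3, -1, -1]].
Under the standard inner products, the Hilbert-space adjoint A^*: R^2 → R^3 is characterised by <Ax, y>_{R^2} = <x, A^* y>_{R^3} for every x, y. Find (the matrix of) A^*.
A^* = A^T =
[[-1, 3],
 [-2, -1],
 [-1, -1]]

For real matrices with standard dot products, the defining identity <Ax, y> = <x, A^* y> gives (Ax)^T y = x^T (A^*) y, i.e. x^T A^T y = x^T (A^*) y. Since this holds for all x, y, we must have A^* = A^T. Therefore
A^* =
[[-1, 3],
 [-2, -1],
 [-1, -1]].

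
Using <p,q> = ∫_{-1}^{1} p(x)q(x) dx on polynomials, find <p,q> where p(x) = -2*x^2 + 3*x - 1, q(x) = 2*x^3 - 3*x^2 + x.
<p,q> = 44/5

Expand the product: p(x)·q(x) = -4*x^5 + 12*x^4 - 13*x^3 + 6*x^2 - x.
∫_{-1}^{1} of each monomial x^k gives [2/(k+1) if k even, 0 if k odd]. Integrating term-by-term (or equivalently evaluating the antiderivative F(x) = -2*x^6/3 + 12*x^5/5 - 13*x^4/4 + 2*x^3 - x^2/2 at the endpoints):
  F(1) − F(−1) = -1/60 − (-529/60) = 44/5.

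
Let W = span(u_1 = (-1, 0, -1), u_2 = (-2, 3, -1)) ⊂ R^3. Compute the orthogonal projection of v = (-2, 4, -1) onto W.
proj_W(v) = (-41/19, 75/19, -16/19)

Set up U = [u_1 | ... | u_2] ∈ R^(3×2). The projector onto W = col(U) is P = U (U^T U)^(-1) U^T.
Compute U^T U =
  [2, 3]
  [3, 14],
and U^T v = (3, 17).
Solve U^T U · c = U^T v for the coefficients: c = (-9/19, 25/19). The projection is proj_W(v) = U c.
Check: (v - proj_W(v)) · u_1 = 0  (should be 0).
Check: (v - proj_W(v)) · u_2 = 0  (should be 0).
Result: proj_W(v) = (-41/19, 75/19, -16/19).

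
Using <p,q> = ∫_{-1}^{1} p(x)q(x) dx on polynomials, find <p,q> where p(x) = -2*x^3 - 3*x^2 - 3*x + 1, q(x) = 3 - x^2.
<p,q> = 8/15

Expand the product: p(x)·q(x) = 2*x^5 + 3*x^4 - 3*x^3 - 10*x^2 - 9*x + 3.
∫_{-1}^{1} of each monomial x^k gives [2/(k+1) if k even, 0 if k odd]. Integrating term-by-term (or equivalently evaluating the antiderivative F(x) = x^6/3 + 3*x^5/5 - 3*x^4/4 - 10*x^3/3 - 9*x^2/2 + 3*x at the endpoints):
  F(1) − F(−1) = -93/20 − (-311/60) = 8/15.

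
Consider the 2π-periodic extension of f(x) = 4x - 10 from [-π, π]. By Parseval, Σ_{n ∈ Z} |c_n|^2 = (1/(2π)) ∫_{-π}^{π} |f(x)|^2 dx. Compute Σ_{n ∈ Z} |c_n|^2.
Σ |c_n|^2 = 16π^2/3 + 100

Expand and integrate term by term over [-π, π]:
  ∫ (4x)^2 dx = 16·(2π^3/3); ∫ 2·4·(-10)·x dx = 0 (odd integrand); ∫ (-10)^2 dx = 100·2π.
So (1/(2π)) ∫_{-π}^{π} (4x - 10)^2 dx = 16π^2/3 + 100 = 16π^2/3 + 100.
Parseval ⇒ Σ |c_n|^2 = 16π^2/3 + 100.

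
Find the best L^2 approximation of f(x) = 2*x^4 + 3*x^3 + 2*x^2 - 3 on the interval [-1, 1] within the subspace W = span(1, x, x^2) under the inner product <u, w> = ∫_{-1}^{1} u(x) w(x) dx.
g(x) = 26*x^2/7 + 9*x/5 - 111/35

The best approximation g ∈ W is the orthogonal projection of f onto W. Writing g = a_0 + a_1 x + a_2 x^2, the coefficients solve the normal equations G · a = b where
  G_{ij} = <φ_i, φ_j> and b_i = <f, φ_i>, with φ_0 = 1, φ_1 = x, φ_2 = x^2.
G =
  [2, 0, 2/3]
  [0, 2/3, 0]
  [2/3, 0, 2/5],
b = (-58/15, 6/5, -22/35).
Solving gives a_0 = -111/35, a_1 = 9/5, a_2 = 26/7, so
  g(x) = 26*x^2/7 + 9*x/5 - 111/35.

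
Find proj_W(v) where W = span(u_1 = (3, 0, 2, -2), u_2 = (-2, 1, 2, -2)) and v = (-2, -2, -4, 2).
proj_W(v) = (-374/217, -134/217, -696/217, 696/217)

Set up U = [u_1 | ... | u_2] ∈ R^(4×2). The projector onto W = col(U) is P = U (U^T U)^(-1) U^T.
Compute U^T U =
  [17, 2]
  [2, 13],
and U^T v = (-18, -10).
Solve U^T U · c = U^T v for the coefficients: c = (-214/217, -134/217). The projection is proj_W(v) = U c.
Check: (v - proj_W(v)) · u_1 = 0  (should be 0).
Check: (v - proj_W(v)) · u_2 = 0  (should be 0).
Result: proj_W(v) = (-374/217, -134/217, -696/217, 696/217).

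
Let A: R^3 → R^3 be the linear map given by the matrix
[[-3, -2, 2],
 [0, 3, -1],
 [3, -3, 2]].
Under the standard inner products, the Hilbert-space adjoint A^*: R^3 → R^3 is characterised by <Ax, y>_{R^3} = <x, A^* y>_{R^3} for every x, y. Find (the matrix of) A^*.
A^* = A^T =
[[-3, 0, 3],
 [-2, 3, -3],
 [2, -1, 2]]

For real matrices with standard dot products, the defining identity <Ax, y> = <x, A^* y> gives (Ax)^T y = x^T (A^*) y, i.e. x^T A^T y = x^T (A^*) y. Since this holds for all x, y, we must have A^* = A^T. Therefore
A^* =
[[-3, 0, 3],
 [-2, 3, -3],
 [2, -1, 2]].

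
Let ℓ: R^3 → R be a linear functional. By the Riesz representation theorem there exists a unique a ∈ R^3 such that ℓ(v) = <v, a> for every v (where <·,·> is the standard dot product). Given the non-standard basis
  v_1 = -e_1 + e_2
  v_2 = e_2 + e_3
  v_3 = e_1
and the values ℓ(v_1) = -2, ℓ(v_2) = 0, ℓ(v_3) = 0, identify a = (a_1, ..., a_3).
a = (0, -2, 2)

Write a = (a_1, ..., a_3) in the standard basis. For each basis vector v_i, ℓ(v_i) = <v_i, a> is a linear equation in the a_j's. Collect the n equations into a matrix system V a = ℓ, where row i of V is v_i (expressed in the standard basis). Since V is invertible (lower-triangular with 1s on the diagonal, up to permutation), solve by back-substitution:
  V =
[[-1, 1, 0],
 [0, 1, 1],
 [1, 0, 0]]
  V a = (-2, 0, 0)
Solving gives a = (0, -2, 2).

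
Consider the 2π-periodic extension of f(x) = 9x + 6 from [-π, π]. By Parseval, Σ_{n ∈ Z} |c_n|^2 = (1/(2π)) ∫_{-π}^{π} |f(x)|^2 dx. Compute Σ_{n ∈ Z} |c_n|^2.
Σ |c_n|^2 = 27π^2 + 36

Expand and integrate term by term over [-π, π]:
  ∫ (9x)^2 dx = 81·(2π^3/3); ∫ 2·9·(6)·x dx = 0 (odd integrand); ∫ 6^2 dx = 36·2π.
So (1/(2π)) ∫_{-π}^{π} (9x + 6)^2 dx = 81π^2/3 + 36 = 27π^2 + 36.
Parseval ⇒ Σ |c_n|^2 = 27π^2 + 36.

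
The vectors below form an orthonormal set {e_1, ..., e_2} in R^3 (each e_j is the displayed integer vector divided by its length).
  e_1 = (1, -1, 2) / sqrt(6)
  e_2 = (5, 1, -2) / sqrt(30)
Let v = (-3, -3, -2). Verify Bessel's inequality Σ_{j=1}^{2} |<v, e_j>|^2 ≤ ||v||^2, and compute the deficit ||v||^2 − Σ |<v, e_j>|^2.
Σ |<v, e_j>|^2 = 46/5; ||v||^2 = 22; deficit = 64/5

Write each e_j = u_j / sqrt(<u_j, u_j>) where u_j is the displayed integer vector. Then <v, e_j> = <v, u_j> / sqrt(<u_j, u_j>), so |<v, e_j>|^2 = <v, u_j>^2 / <u_j, u_j>.
Coefficients: <v, e_1> = -4/sqrt(6), <v, e_2> = -14/sqrt(30).
Square and sum: Σ |<v, e_j>|^2 = 46/5.
Compute ||v||^2 = v·v = 22.
Deficit = 22 − 46/5 = 64/5 ≥ 0, confirming Bessel's inequality. (The deficit equals ||v − Σ <v,e_j> e_j||^2, the squared distance from v to span{e_j}.)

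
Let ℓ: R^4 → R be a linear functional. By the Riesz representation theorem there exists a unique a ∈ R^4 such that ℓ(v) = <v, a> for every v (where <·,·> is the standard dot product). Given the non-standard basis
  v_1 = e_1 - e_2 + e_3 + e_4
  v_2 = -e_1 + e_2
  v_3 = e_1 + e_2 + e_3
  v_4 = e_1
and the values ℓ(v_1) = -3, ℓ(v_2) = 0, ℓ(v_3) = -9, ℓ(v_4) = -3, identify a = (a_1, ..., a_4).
a = (-3, -3, -3, 0)

Write a = (a_1, ..., a_4) in the standard basis. For each basis vector v_i, ℓ(v_i) = <v_i, a> is a linear equation in the a_j's. Collect the n equations into a matrix system V a = ℓ, where row i of V is v_i (expressed in the standard basis). Since V is invertible (lower-triangular with 1s on the diagonal, up to permutation), solve by back-substitution:
  V =
[[1, -1, 1, 1],
 [-1, 1, 0, 0],
 [1, 1, 1, 0],
 [1, 0, 0, 0]]
  V a = (-3, 0, -9, -3)
Solving gives a = (-3, -3, -3, 0).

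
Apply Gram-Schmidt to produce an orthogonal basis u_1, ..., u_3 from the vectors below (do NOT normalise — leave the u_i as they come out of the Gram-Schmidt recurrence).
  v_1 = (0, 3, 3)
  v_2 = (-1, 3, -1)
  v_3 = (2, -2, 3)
Orthogonal basis:
  u_1 = (0, 3, 3)
  u_2 = (-1, 2, -2)
  u_3 = (2/3, 1/6, -1/6)

Apply the Gram-Schmidt recurrence
  u_1 = v_1
  u_i = v_i − Σ_{j<i} ((v_i · u_j) / (u_j · u_j)) · u_j.

Step by step this gives:
  u_1 = (0, 3, 3)
  u_2 = (-1, 2, -2)
  u_3 = (2/3, 1/6, -1/6)

Orthogonality check:
  u_2 · u_1 = 0 (should be 0)
  u_3 · u_1 = 0 (should be 0)
  u_3 · u_2 = 0 (should be 0)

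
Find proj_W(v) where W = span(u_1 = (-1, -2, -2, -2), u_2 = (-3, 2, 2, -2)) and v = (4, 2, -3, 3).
proj_W(v) = (62/17, -10/17, -10/17, 57/17)

Set up U = [u_1 | ... | u_2] ∈ R^(4×2). The projector onto W = col(U) is P = U (U^T U)^(-1) U^T.
Compute U^T U =
  [13, -1]
  [-1, 21],
and U^T v = (-8, -20).
Solve U^T U · c = U^T v for the coefficients: c = (-47/68, -67/68). The projection is proj_W(v) = U c.
Check: (v - proj_W(v)) · u_1 = 0  (should be 0).
Check: (v - proj_W(v)) · u_2 = 0  (should be 0).
Result: proj_W(v) = (62/17, -10/17, -10/17, 57/17).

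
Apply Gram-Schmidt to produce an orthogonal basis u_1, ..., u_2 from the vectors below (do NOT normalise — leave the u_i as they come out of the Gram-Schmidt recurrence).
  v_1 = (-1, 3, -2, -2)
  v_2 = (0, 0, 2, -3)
Orthogonal basis:
  u_1 = (-1, 3, -2, -2)
  u_2 = (1/9, -1/3, 20/9, -25/9)

Apply the Gram-Schmidt recurrence
  u_1 = v_1
  u_i = v_i − Σ_{j<i} ((v_i · u_j) / (u_j · u_j)) · u_j.

Step by step this gives:
  u_1 = (-1, 3, -2, -2)
  u_2 = (1/9, -1/3, 20/9, -25/9)

Orthogonality check:
  u_2 · u_1 = 0 (should be 0)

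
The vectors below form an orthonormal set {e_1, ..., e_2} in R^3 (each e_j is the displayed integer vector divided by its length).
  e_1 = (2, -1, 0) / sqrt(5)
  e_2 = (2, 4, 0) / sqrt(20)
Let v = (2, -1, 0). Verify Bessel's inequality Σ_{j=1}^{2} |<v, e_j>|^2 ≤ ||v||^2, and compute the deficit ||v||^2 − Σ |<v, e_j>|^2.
Σ |<v, e_j>|^2 = 5; ||v||^2 = 5; deficit = 0

Write each e_j = u_j / sqrt(<u_j, u_j>) where u_j is the displayed integer vector. Then <v, e_j> = <v, u_j> / sqrt(<u_j, u_j>), so |<v, e_j>|^2 = <v, u_j>^2 / <u_j, u_j>.
Coefficients: <v, e_1> = 5/sqrt(5), <v, e_2> = 0/sqrt(20).
Square and sum: Σ |<v, e_j>|^2 = 5.
Compute ||v||^2 = v·v = 5.
Deficit = 5 − 5 = 0 ≥ 0, confirming Bessel's inequality. (The deficit equals ||v − Σ <v,e_j> e_j||^2, the squared distance from v to span{e_j}.)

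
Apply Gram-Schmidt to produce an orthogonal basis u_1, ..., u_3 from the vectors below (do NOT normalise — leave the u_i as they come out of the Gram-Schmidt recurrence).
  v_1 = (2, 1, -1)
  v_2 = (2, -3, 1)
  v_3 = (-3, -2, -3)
Orthogonal basis:
  u_1 = (2, 1, -1)
  u_2 = (2, -3, 1)
  u_3 = (-19/21, -38/21, -76/21)

Apply the Gram-Schmidt recurrence
  u_1 = v_1
  u_i = v_i − Σ_{j<i} ((v_i · u_j) / (u_j · u_j)) · u_j.

Step by step this gives:
  u_1 = (2, 1, -1)
  u_2 = (2, -3, 1)
  u_3 = (-19/21, -38/21, -76/21)

Orthogonality check:
  u_2 · u_1 = 0 (should be 0)
  u_3 · u_1 = 0 (should be 0)
  u_3 · u_2 = 0 (should be 0)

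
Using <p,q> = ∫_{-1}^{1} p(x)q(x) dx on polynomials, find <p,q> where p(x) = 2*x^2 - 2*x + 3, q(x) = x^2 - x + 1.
<p,q> = 172/15

Expand the product: p(x)·q(x) = 2*x^4 - 4*x^3 + 7*x^2 - 5*x + 3.
∫_{-1}^{1} of each monomial x^k gives [2/(k+1) if k even, 0 if k odd]. Integrating term-by-term (or equivalently evaluating the antiderivative F(x) = 2*x^5/5 - x^4 + 7*x^3/3 - 5*x^2/2 + 3*x at the endpoints):
  F(1) − F(−1) = 67/30 − (-277/30) = 172/15.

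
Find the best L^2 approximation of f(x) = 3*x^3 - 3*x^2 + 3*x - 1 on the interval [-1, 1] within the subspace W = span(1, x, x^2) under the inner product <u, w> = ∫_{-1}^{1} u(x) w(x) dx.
g(x) = -3*x^2 + 24*x/5 - 1

The best approximation g ∈ W is the orthogonal projection of f onto W. Writing g = a_0 + a_1 x + a_2 x^2, the coefficients solve the normal equations G · a = b where
  G_{ij} = <φ_i, φ_j> and b_i = <f, φ_i>, with φ_0 = 1, φ_1 = x, φ_2 = x^2.
G =
  [2, 0, 2/3]
  [0, 2/3, 0]
  [2/3, 0, 2/5],
b = (-4, 16/5, -28/15).
Solving gives a_0 = -1, a_1 = 24/5, a_2 = -3, so
  g(x) = -3*x^2 + 24*x/5 - 1.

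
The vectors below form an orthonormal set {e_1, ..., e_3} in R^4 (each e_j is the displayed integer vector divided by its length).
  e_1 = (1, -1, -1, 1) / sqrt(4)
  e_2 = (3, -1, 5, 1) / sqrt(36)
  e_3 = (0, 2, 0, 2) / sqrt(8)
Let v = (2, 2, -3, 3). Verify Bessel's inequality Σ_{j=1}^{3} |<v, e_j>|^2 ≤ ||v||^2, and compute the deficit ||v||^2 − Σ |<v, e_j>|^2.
Σ |<v, e_j>|^2 = 419/18; ||v||^2 = 26; deficit = 49/18

Write each e_j = u_j / sqrt(<u_j, u_j>) where u_j is the displayed integer vector. Then <v, e_j> = <v, u_j> / sqrt(<u_j, u_j>), so |<v, e_j>|^2 = <v, u_j>^2 / <u_j, u_j>.
Coefficients: <v, e_1> = 6/sqrt(4), <v, e_2> = -8/sqrt(36), <v, e_3> = 10/sqrt(8).
Square and sum: Σ |<v, e_j>|^2 = 419/18.
Compute ||v||^2 = v·v = 26.
Deficit = 26 − 419/18 = 49/18 ≥ 0, confirming Bessel's inequality. (The deficit equals ||v − Σ <v,e_j> e_j||^2, the squared distance from v to span{e_j}.)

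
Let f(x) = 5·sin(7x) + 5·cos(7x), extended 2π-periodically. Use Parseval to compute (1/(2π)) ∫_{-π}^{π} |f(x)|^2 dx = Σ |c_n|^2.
Σ |c_n|^2 = 25

Expand |f|^2 and use orthogonality of {sin(nx), cos(mx)} on [-π, π]:
  ∫_{-π}^{π} sin(nx)^2 dx = π, ∫ cos(mx)^2 dx = π, and cross terms integrate to 0.
So ∫_{-π}^{π} f(x)^2 dx = 5^2 · π + 5^2 · π = (25 + 25)π.
Divide by 2π: (25 + 25)/2 = 25.
By Parseval, this equals Σ |c_n|^2.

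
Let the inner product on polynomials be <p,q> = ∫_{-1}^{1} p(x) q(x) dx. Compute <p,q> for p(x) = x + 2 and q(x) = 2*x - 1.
<p,q> = -8/3

Expand the product: p(x)·q(x) = 2*x^2 + 3*x - 2.
∫_{-1}^{1} of each monomial x^k gives [2/(k+1) if k even, 0 if k odd]. Integrating term-by-term (or equivalently evaluating the antiderivative F(x) = 2*x^3/3 + 3*x^2/2 - 2*x at the endpoints):
  F(1) − F(−1) = 1/6 − (17/6) = -8/3.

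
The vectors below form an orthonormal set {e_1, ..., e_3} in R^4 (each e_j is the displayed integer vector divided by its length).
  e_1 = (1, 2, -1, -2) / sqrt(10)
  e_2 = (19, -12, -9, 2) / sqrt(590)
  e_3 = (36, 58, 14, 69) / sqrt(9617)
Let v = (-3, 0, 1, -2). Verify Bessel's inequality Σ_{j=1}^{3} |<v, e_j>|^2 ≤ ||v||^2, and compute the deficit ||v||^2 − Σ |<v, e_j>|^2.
Σ |<v, e_j>|^2 = 2266/163; ||v||^2 = 14; deficit = 16/163

Write each e_j = u_j / sqrt(<u_j, u_j>) where u_j is the displayed integer vector. Then <v, e_j> = <v, u_j> / sqrt(<u_j, u_j>), so |<v, e_j>|^2 = <v, u_j>^2 / <u_j, u_j>.
Coefficients: <v, e_1> = 0/sqrt(10), <v, e_2> = -70/sqrt(590), <v, e_3> = -232/sqrt(9617).
Square and sum: Σ |<v, e_j>|^2 = 2266/163.
Compute ||v||^2 = v·v = 14.
Deficit = 14 − 2266/163 = 16/163 ≥ 0, confirming Bessel's inequality. (The deficit equals ||v − Σ <v,e_j> e_j||^2, the squared distance from v to span{e_j}.)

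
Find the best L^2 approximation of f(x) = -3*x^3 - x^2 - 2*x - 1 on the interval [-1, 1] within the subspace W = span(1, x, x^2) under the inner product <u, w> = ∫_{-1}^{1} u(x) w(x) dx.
g(x) = -x^2 - 19*x/5 - 1

The best approximation g ∈ W is the orthogonal projection of f onto W. Writing g = a_0 + a_1 x + a_2 x^2, the coefficients solve the normal equations G · a = b where
  G_{ij} = <φ_i, φ_j> and b_i = <f, φ_i>, with φ_0 = 1, φ_1 = x, φ_2 = x^2.
G =
  [2, 0, 2/3]
  [0, 2/3, 0]
  [2/3, 0, 2/5],
b = (-8/3, -38/15, -16/15).
Solving gives a_0 = -1, a_1 = -19/5, a_2 = -1, so
  g(x) = -x^2 - 19*x/5 - 1.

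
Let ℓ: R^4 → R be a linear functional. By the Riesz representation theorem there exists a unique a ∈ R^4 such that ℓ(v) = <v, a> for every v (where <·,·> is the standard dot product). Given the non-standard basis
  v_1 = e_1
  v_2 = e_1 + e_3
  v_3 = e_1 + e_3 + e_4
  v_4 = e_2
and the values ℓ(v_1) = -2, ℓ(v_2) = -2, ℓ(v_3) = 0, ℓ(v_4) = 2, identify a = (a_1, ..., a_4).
a = (-2, 2, 0, 2)

Write a = (a_1, ..., a_4) in the standard basis. For each basis vector v_i, ℓ(v_i) = <v_i, a> is a linear equation in the a_j's. Collect the n equations into a matrix system V a = ℓ, where row i of V is v_i (expressed in the standard basis). Since V is invertible (lower-triangular with 1s on the diagonal, up to permutation), solve by back-substitution:
  V =
[[1, 0, 0, 0],
 [1, 0, 1, 0],
 [1, 0, 1, 1],
 [0, 1, 0, 0]]
  V a = (-2, -2, 0, 2)
Solving gives a = (-2, 2, 0, 2).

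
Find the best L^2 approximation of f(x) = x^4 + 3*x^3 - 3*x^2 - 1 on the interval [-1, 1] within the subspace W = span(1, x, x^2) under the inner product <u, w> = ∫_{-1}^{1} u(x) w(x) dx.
g(x) = -15*x^2/7 + 9*x/5 - 38/35

The best approximation g ∈ W is the orthogonal projection of f onto W. Writing g = a_0 + a_1 x + a_2 x^2, the coefficients solve the normal equations G · a = b where
  G_{ij} = <φ_i, φ_j> and b_i = <f, φ_i>, with φ_0 = 1, φ_1 = x, φ_2 = x^2.
G =
  [2, 0, 2/3]
  [0, 2/3, 0]
  [2/3, 0, 2/5],
b = (-18/5, 6/5, -166/105).
Solving gives a_0 = -38/35, a_1 = 9/5, a_2 = -15/7, so
  g(x) = -15*x^2/7 + 9*x/5 - 38/35.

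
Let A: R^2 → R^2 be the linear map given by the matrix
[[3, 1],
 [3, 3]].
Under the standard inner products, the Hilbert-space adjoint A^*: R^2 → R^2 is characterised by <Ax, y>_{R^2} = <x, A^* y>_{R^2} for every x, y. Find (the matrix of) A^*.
A^* = A^T =
[[3, 3],
 [1, 3]]

For real matrices with standard dot products, the defining identity <Ax, y> = <x, A^* y> gives (Ax)^T y = x^T (A^*) y, i.e. x^T A^T y = x^T (A^*) y. Since this holds for all x, y, we must have A^* = A^T. Therefore
A^* =
[[3, 3],
 [1, 3]].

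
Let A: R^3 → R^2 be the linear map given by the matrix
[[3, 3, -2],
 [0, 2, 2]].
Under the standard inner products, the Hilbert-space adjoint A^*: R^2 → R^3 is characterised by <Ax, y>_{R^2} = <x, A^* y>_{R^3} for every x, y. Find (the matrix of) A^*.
A^* = A^T =
[[3, 0],
 [3, 2],
 [-2, 2]]

For real matrices with standard dot products, the defining identity <Ax, y> = <x, A^* y> gives (Ax)^T y = x^T (A^*) y, i.e. x^T A^T y = x^T (A^*) y. Since this holds for all x, y, we must have A^* = A^T. Therefore
A^* =
[[3, 0],
 [3, 2],
 [-2, 2]].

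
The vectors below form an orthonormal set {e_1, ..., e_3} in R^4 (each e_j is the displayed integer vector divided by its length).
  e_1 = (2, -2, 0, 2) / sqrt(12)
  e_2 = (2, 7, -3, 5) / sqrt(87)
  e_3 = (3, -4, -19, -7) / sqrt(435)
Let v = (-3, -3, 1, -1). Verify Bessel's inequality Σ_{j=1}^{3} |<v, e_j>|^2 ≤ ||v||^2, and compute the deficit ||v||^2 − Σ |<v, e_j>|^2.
Σ |<v, e_j>|^2 = 73/5; ||v||^2 = 20; deficit = 27/5

Write each e_j = u_j / sqrt(<u_j, u_j>) where u_j is the displayed integer vector. Then <v, e_j> = <v, u_j> / sqrt(<u_j, u_j>), so |<v, e_j>|^2 = <v, u_j>^2 / <u_j, u_j>.
Coefficients: <v, e_1> = -2/sqrt(12), <v, e_2> = -35/sqrt(87), <v, e_3> = -9/sqrt(435).
Square and sum: Σ |<v, e_j>|^2 = 73/5.
Compute ||v||^2 = v·v = 20.
Deficit = 20 − 73/5 = 27/5 ≥ 0, confirming Bessel's inequality. (The deficit equals ||v − Σ <v,e_j> e_j||^2, the squared distance from v to span{e_j}.)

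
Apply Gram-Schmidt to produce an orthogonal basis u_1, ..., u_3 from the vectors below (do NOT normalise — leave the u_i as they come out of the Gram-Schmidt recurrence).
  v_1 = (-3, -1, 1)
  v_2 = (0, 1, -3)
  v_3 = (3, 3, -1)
Orthogonal basis:
  u_1 = (-3, -1, 1)
  u_2 = (-12/11, 7/11, -29/11)
  u_3 = (-18/47, 81/47, 27/47)

Apply the Gram-Schmidt recurrence
  u_1 = v_1
  u_i = v_i − Σ_{j<i} ((v_i · u_j) / (u_j · u_j)) · u_j.

Step by step this gives:
  u_1 = (-3, -1, 1)
  u_2 = (-12/11, 7/11, -29/11)
  u_3 = (-18/47, 81/47, 27/47)

Orthogonality check:
  u_2 · u_1 = 0 (should be 0)
  u_3 · u_1 = 0 (should be 0)
  u_3 · u_2 = 0 (should be 0)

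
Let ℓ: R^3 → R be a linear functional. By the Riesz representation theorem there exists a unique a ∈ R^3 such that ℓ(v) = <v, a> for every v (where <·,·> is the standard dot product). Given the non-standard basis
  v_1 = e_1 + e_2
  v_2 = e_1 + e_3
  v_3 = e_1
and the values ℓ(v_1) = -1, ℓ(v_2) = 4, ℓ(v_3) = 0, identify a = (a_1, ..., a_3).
a = (0, -1, 4)

Write a = (a_1, ..., a_3) in the standard basis. For each basis vector v_i, ℓ(v_i) = <v_i, a> is a linear equation in the a_j's. Collect the n equations into a matrix system V a = ℓ, where row i of V is v_i (expressed in the standard basis). Since V is invertible (lower-triangular with 1s on the diagonal, up to permutation), solve by back-substitution:
  V =
[[1, 1, 0],
 [1, 0, 1],
 [1, 0, 0]]
  V a = (-1, 4, 0)
Solving gives a = (0, -1, 4).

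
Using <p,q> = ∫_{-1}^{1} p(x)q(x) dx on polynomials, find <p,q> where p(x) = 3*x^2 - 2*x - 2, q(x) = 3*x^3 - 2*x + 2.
<p,q> = -56/15

Expand the product: p(x)·q(x) = 9*x^5 - 6*x^4 - 12*x^3 + 10*x^2 - 4.
∫_{-1}^{1} of each monomial x^k gives [2/(k+1) if k even, 0 if k odd]. Integrating term-by-term (or equivalently evaluating the antiderivative F(x) = 3*x^6/2 - 6*x^5/5 - 3*x^4 + 10*x^3/3 - 4*x at the endpoints):
  F(1) − F(−1) = -101/30 − (11/30) = -56/15.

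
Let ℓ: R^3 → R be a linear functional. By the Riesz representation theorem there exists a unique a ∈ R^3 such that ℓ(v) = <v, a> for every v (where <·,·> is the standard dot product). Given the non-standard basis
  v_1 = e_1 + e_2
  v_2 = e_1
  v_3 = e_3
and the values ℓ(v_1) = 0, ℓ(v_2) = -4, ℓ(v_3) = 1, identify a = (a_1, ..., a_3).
a = (-4, 4, 1)

Write a = (a_1, ..., a_3) in the standard basis. For each basis vector v_i, ℓ(v_i) = <v_i, a> is a linear equation in the a_j's. Collect the n equations into a matrix system V a = ℓ, where row i of V is v_i (expressed in the standard basis). Since V is invertible (lower-triangular with 1s on the diagonal, up to permutation), solve by back-substitution:
  V =
[[1, 1, 0],
 [1, 0, 0],
 [0, 0, 1]]
  V a = (0, -4, 1)
Solving gives a = (-4, 4, 1).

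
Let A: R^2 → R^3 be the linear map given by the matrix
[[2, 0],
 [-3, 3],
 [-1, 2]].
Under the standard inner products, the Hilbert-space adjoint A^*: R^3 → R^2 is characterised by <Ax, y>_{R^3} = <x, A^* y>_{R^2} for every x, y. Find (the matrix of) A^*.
A^* = A^T =
[[2, -3, -1],
 [0, 3, 2]]

For real matrices with standard dot products, the defining identity <Ax, y> = <x, A^* y> gives (Ax)^T y = x^T (A^*) y, i.e. x^T A^T y = x^T (A^*) y. Since this holds for all x, y, we must have A^* = A^T. Therefore
A^* =
[[2, -3, -1],
 [0, 3, 2]].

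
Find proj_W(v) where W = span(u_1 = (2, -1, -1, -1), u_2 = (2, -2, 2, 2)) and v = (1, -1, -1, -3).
proj_W(v) = (13/9, -1/3, -17/9, -17/9)

Set up U = [u_1 | ... | u_2] ∈ R^(4×2). The projector onto W = col(U) is P = U (U^T U)^(-1) U^T.
Compute U^T U =
  [7, 2]
  [2, 16],
and U^T v = (7, -4).
Solve U^T U · c = U^T v for the coefficients: c = (10/9, -7/18). The projection is proj_W(v) = U c.
Check: (v - proj_W(v)) · u_1 = 0  (should be 0).
Check: (v - proj_W(v)) · u_2 = 0  (should be 0).
Result: proj_W(v) = (13/9, -1/3, -17/9, -17/9).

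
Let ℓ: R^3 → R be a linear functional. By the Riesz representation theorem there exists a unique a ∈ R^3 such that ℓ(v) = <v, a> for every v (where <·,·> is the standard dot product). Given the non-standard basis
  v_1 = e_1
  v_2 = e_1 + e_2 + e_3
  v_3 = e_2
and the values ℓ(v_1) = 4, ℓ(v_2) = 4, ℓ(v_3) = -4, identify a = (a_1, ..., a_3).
a = (4, -4, 4)

Write a = (a_1, ..., a_3) in the standard basis. For each basis vector v_i, ℓ(v_i) = <v_i, a> is a linear equation in the a_j's. Collect the n equations into a matrix system V a = ℓ, where row i of V is v_i (expressed in the standard basis). Since V is invertible (lower-triangular with 1s on the diagonal, up to permutation), solve by back-substitution:
  V =
[[1, 0, 0],
 [1, 1, 1],
 [0, 1, 0]]
  V a = (4, 4, -4)
Solving gives a = (4, -4, 4).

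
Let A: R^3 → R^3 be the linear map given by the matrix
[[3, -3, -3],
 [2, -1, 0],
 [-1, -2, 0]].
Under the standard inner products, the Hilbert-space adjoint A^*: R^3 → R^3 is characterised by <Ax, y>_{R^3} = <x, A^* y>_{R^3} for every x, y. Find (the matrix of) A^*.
A^* = A^T =
[[3, 2, -1],
 [-3, -1, -2],
 [-3, 0, 0]]

For real matrices with standard dot products, the defining identity <Ax, y> = <x, A^* y> gives (Ax)^T y = x^T (A^*) y, i.e. x^T A^T y = x^T (A^*) y. Since this holds for all x, y, we must have A^* = A^T. Therefore
A^* =
[[3, 2, -1],
 [-3, -1, -2],
 [-3, 0, 0]].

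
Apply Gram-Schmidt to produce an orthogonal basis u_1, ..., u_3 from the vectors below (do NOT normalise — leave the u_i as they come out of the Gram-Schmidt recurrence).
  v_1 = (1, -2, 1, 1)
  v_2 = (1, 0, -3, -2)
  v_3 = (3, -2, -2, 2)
Orthogonal basis:
  u_1 = (1, -2, 1, 1)
  u_2 = (11/7, -8/7, -17/7, -10/7)
  u_3 = (65/82, 36/41, -93/82, 86/41)

Apply the Gram-Schmidt recurrence
  u_1 = v_1
  u_i = v_i − Σ_{j<i} ((v_i · u_j) / (u_j · u_j)) · u_j.

Step by step this gives:
  u_1 = (1, -2, 1, 1)
  u_2 = (11/7, -8/7, -17/7, -10/7)
  u_3 = (65/82, 36/41, -93/82, 86/41)

Orthogonality check:
  u_2 · u_1 = 0 (should be 0)
  u_3 · u_1 = 0 (should be 0)
  u_3 · u_2 = 0 (should be 0)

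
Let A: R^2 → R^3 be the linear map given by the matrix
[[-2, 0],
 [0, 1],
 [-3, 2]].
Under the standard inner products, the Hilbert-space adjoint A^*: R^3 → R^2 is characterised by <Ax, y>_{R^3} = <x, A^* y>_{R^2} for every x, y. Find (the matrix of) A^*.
A^* = A^T =
[[-2, 0, -3],
 [0, 1, 2]]

For real matrices with standard dot products, the defining identity <Ax, y> = <x, A^* y> gives (Ax)^T y = x^T (A^*) y, i.e. x^T A^T y = x^T (A^*) y. Since this holds for all x, y, we must have A^* = A^T. Therefore
A^* =
[[-2, 0, -3],
 [0, 1, 2]].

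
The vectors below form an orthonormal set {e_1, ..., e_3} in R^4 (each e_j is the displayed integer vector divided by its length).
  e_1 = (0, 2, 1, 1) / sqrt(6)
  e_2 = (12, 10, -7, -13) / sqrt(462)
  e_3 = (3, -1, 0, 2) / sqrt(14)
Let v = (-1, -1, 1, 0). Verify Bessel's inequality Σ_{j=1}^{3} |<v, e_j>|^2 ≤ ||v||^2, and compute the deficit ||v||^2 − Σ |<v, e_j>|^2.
Σ |<v, e_j>|^2 = 25/11; ||v||^2 = 3; deficit = 8/11

Write each e_j = u_j / sqrt(<u_j, u_j>) where u_j is the displayed integer vector. Then <v, e_j> = <v, u_j> / sqrt(<u_j, u_j>), so |<v, e_j>|^2 = <v, u_j>^2 / <u_j, u_j>.
Coefficients: <v, e_1> = -1/sqrt(6), <v, e_2> = -29/sqrt(462), <v, e_3> = -2/sqrt(14).
Square and sum: Σ |<v, e_j>|^2 = 25/11.
Compute ||v||^2 = v·v = 3.
Deficit = 3 − 25/11 = 8/11 ≥ 0, confirming Bessel's inequality. (The deficit equals ||v − Σ <v,e_j> e_j||^2, the squared distance from v to span{e_j}.)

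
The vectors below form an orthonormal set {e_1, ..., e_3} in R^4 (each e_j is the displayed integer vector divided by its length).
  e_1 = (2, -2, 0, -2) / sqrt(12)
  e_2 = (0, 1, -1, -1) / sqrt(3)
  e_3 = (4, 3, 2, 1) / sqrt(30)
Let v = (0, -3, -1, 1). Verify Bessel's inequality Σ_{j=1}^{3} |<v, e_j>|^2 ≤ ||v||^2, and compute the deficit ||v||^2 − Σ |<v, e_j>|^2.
Σ |<v, e_j>|^2 = 23/3; ||v||^2 = 11; deficit = 10/3

Write each e_j = u_j / sqrt(<u_j, u_j>) where u_j is the displayed integer vector. Then <v, e_j> = <v, u_j> / sqrt(<u_j, u_j>), so |<v, e_j>|^2 = <v, u_j>^2 / <u_j, u_j>.
Coefficients: <v, e_1> = 4/sqrt(12), <v, e_2> = -3/sqrt(3), <v, e_3> = -10/sqrt(30).
Square and sum: Σ |<v, e_j>|^2 = 23/3.
Compute ||v||^2 = v·v = 11.
Deficit = 11 − 23/3 = 10/3 ≥ 0, confirming Bessel's inequality. (The deficit equals ||v − Σ <v,e_j> e_j||^2, the squared distance from v to span{e_j}.)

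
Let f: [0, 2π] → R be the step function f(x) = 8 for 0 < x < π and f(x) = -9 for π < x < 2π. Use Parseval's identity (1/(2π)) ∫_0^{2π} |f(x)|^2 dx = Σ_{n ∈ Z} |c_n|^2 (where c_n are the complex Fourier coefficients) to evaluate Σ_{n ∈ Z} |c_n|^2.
Σ |c_n|^2 = 145/2

Parseval equates the L^2 energy of f (normalised by 1/(2π)) with the ℓ^2 sum of its Fourier coefficients: (1/(2π)) ∫_0^{2π} |f|^2 = Σ |c_n|^2.
Compute the left side: (1/(2π)) [∫_0^π 8^2 dx + ∫_π^{2π} (-9)^2 dx] = (1/(2π)) · (64π + 81π) = (64 + 81)/2 = 145/2.
So Σ_{n ∈ Z} |c_n|^2 = 145/2.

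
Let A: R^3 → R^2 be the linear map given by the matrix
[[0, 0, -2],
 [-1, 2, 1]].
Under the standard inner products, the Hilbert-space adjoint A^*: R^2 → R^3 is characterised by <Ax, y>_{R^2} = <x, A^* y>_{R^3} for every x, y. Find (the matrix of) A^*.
A^* = A^T =
[[0, -1],
 [0, 2],
 [-2, 1]]

For real matrices with standard dot products, the defining identity <Ax, y> = <x, A^* y> gives (Ax)^T y = x^T (A^*) y, i.e. x^T A^T y = x^T (A^*) y. Since this holds for all x, y, we must have A^* = A^T. Therefore
A^* =
[[0, -1],
 [0, 2],
 [-2, 1]].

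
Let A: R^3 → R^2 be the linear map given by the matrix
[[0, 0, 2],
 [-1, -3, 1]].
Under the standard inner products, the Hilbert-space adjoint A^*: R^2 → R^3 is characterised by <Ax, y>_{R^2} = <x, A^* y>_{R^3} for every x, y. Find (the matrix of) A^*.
A^* = A^T =
[[0, -1],
 [0, -3],
 [2, 1]]

For real matrices with standard dot products, the defining identity <Ax, y> = <x, A^* y> gives (Ax)^T y = x^T (A^*) y, i.e. x^T A^T y = x^T (A^*) y. Since this holds for all x, y, we must have A^* = A^T. Therefore
A^* =
[[0, -1],
 [0, -3],
 [2, 1]].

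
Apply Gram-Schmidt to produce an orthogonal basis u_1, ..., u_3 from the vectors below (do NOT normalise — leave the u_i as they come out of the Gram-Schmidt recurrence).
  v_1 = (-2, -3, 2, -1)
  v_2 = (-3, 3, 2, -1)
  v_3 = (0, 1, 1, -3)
Orthogonal basis:
  u_1 = (-2, -3, 2, -1)
  u_2 = (-25/9, 10/3, 16/9, -8/9)
  u_3 = (48/41, 8/41, 7/41, -106/41)

Apply the Gram-Schmidt recurrence
  u_1 = v_1
  u_i = v_i − Σ_{j<i} ((v_i · u_j) / (u_j · u_j)) · u_j.

Step by step this gives:
  u_1 = (-2, -3, 2, -1)
  u_2 = (-25/9, 10/3, 16/9, -8/9)
  u_3 = (48/41, 8/41, 7/41, -106/41)

Orthogonality check:
  u_2 · u_1 = 0 (should be 0)
  u_3 · u_1 = 0 (should be 0)
  u_3 · u_2 = 0 (should be 0)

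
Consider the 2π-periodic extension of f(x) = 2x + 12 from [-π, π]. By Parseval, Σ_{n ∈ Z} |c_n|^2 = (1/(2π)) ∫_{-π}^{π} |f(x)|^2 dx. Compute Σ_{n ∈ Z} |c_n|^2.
Σ |c_n|^2 = 4π^2/3 + 144

Expand and integrate term by term over [-π, π]:
  ∫ (2x)^2 dx = 4·(2π^3/3); ∫ 2·2·(12)·x dx = 0 (odd integrand); ∫ 12^2 dx = 144·2π.
So (1/(2π)) ∫_{-π}^{π} (2x + 12)^2 dx = 4π^2/3 + 144 = 4π^2/3 + 144.
Parseval ⇒ Σ |c_n|^2 = 4π^2/3 + 144.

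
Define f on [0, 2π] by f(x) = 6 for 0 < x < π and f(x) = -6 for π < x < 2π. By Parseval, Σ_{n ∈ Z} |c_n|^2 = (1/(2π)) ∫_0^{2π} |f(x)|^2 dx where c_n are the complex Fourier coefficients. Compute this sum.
Σ |c_n|^2 = 36

Parseval equates the L^2 energy of f (normalised by 1/(2π)) with the ℓ^2 sum of its Fourier coefficients: (1/(2π)) ∫_0^{2π} |f|^2 = Σ |c_n|^2.
Compute the left side: (1/(2π)) [∫_0^π 6^2 dx + ∫_π^{2π} (-6)^2 dx] = (1/(2π)) · (36π + 36π) = (36 + 36)/2 = 36.
So Σ_{n ∈ Z} |c_n|^2 = 36.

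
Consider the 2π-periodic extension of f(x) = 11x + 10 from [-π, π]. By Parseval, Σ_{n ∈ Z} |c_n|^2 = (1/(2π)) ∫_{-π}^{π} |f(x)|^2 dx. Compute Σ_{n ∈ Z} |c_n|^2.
Σ |c_n|^2 = 121π^2/3 + 100

Expand and integrate term by term over [-π, π]:
  ∫ (11x)^2 dx = 121·(2π^3/3); ∫ 2·11·(10)·x dx = 0 (odd integrand); ∫ 10^2 dx = 100·2π.
So (1/(2π)) ∫_{-π}^{π} (11x + 10)^2 dx = 121π^2/3 + 100 = 121π^2/3 + 100.
Parseval ⇒ Σ |c_n|^2 = 121π^2/3 + 100.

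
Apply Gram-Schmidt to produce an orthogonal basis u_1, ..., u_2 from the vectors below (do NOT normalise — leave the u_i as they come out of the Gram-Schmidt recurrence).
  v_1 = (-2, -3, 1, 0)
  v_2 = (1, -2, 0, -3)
Orthogonal basis:
  u_1 = (-2, -3, 1, 0)
  u_2 = (11/7, -8/7, -2/7, -3)

Apply the Gram-Schmidt recurrence
  u_1 = v_1
  u_i = v_i − Σ_{j<i} ((v_i · u_j) / (u_j · u_j)) · u_j.

Step by step this gives:
  u_1 = (-2, -3, 1, 0)
  u_2 = (11/7, -8/7, -2/7, -3)

Orthogonality check:
  u_2 · u_1 = 0 (should be 0)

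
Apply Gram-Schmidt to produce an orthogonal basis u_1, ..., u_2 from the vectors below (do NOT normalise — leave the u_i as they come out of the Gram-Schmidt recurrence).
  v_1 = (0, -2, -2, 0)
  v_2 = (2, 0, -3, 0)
Orthogonal basis:
  u_1 = (0, -2, -2, 0)
  u_2 = (2, 3/2, -3/2, 0)

Apply the Gram-Schmidt recurrence
  u_1 = v_1
  u_i = v_i − Σ_{j<i} ((v_i · u_j) / (u_j · u_j)) · u_j.

Step by step this gives:
  u_1 = (0, -2, -2, 0)
  u_2 = (2, 3/2, -3/2, 0)

Orthogonality check:
  u_2 · u_1 = 0 (should be 0)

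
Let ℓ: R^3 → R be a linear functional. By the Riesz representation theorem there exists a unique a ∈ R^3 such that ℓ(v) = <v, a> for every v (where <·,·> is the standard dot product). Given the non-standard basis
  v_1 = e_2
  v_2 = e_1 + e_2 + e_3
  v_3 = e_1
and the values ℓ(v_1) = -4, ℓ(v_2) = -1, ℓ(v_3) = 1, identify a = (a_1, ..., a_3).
a = (1, -4, 2)

Write a = (a_1, ..., a_3) in the standard basis. For each basis vector v_i, ℓ(v_i) = <v_i, a> is a linear equation in the a_j's. Collect the n equations into a matrix system V a = ℓ, where row i of V is v_i (expressed in the standard basis). Since V is invertible (lower-triangular with 1s on the diagonal, up to permutation), solve by back-substitution:
  V =
[[0, 1, 0],
 [1, 1, 1],
 [1, 0, 0]]
  V a = (-4, -1, 1)
Solving gives a = (1, -4, 2).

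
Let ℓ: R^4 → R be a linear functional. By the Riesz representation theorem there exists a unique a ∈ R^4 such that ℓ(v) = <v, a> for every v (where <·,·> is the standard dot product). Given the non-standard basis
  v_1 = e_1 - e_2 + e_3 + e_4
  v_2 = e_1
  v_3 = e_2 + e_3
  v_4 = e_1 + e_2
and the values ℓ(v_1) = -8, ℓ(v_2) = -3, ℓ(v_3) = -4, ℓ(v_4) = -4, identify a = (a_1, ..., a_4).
a = (-3, -1, -3, -3)

Write a = (a_1, ..., a_4) in the standard basis. For each basis vector v_i, ℓ(v_i) = <v_i, a> is a linear equation in the a_j's. Collect the n equations into a matrix system V a = ℓ, where row i of V is v_i (expressed in the standard basis). Since V is invertible (lower-triangular with 1s on the diagonal, up to permutation), solve by back-substitution:
  V =
[[1, -1, 1, 1],
 [1, 0, 0, 0],
 [0, 1, 1, 0],
 [1, 1, 0, 0]]
  V a = (-8, -3, -4, -4)
Solving gives a = (-3, -1, -3, -3).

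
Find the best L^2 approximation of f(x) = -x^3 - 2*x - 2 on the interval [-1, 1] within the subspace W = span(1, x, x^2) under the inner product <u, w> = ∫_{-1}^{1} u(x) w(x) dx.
g(x) = -13*x/5 - 2

The best approximation g ∈ W is the orthogonal projection of f onto W. Writing g = a_0 + a_1 x + a_2 x^2, the coefficients solve the normal equations G · a = b where
  G_{ij} = <φ_i, φ_j> and b_i = <f, φ_i>, with φ_0 = 1, φ_1 = x, φ_2 = x^2.
G =
  [2, 0, 2/3]
  [0, 2/3, 0]
  [2/3, 0, 2/5],
b = (-4, -26/15, -4/3).
Solving gives a_0 = -2, a_1 = -13/5, a_2 = 0, so
  g(x) = -13*x/5 - 2.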